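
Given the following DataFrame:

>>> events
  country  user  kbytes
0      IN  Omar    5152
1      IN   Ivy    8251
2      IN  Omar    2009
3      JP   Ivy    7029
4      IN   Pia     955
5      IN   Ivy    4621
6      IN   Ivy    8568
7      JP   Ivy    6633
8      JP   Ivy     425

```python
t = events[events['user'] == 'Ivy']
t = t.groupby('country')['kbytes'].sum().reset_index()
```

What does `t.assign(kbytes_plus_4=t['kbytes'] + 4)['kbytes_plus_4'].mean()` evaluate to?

filter rows where user == 'Ivy':
  country user  kbytes
1      IN  Ivy    8251
3      JP  Ivy    7029
5      IN  Ivy    4621
6      IN  Ivy    8568
7      JP  Ivy    6633
8      JP  Ivy     425
group by country, sum of kbytes:
country
IN    21440
JP    14087
Name: kbytes, dtype: int64
reset_index():
  country  kbytes
0      IN   21440
1      JP   14087
add column kbytes_plus_4 = t['kbytes'] + 4:
  country  kbytes  kbytes_plus_4
0      IN   21440          21444
1      JP   14087          14091
Then the mean of column 'kbytes_plus_4': 17767.5

17767.5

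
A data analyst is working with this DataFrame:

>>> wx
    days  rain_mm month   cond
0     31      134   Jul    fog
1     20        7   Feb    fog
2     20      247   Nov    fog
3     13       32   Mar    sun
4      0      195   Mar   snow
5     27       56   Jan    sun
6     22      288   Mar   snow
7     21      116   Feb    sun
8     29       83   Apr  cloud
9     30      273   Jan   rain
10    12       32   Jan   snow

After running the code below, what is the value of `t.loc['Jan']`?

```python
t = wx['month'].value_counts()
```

value_counts of month:
month
Mar    3
Jan    3
Feb    2
Jul    1
Nov    1
Apr    1
Name: count, dtype: int64
Taking the value at index 'Jan' gives 3.

3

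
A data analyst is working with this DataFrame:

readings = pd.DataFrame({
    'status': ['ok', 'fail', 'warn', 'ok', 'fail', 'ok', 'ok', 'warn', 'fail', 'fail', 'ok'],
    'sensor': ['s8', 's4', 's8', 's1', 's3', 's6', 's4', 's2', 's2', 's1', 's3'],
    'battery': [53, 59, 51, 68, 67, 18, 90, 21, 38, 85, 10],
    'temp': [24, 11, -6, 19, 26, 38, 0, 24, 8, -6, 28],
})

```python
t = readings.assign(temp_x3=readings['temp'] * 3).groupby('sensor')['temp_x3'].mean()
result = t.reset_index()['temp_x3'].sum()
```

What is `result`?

add column temp_x3 = readings['temp'] * 3:
   status sensor  battery  temp  temp_x3
0      ok     s8       53    24       72
1    fail     s4       59    11       33
2    warn     s8       51    -6      -18
3      ok     s1       68    19       57
4    fail     s3       67    26       78
5      ok     s6       18    38      114
6      ok     s4       90     0        0
7    warn     s2       21    24       72
8    fail     s2       38     8       24
9    fail     s1       85    -6      -18
10     ok     s3       10    28       84
group by sensor, mean of temp_x3:
sensor
s1     19.5
s2     48.0
s3     81.0
s4     16.5
s6    114.0
s8     27.0
Name: temp_x3, dtype: float64
reset_index():
  sensor  temp_x3
0     s1     19.5
1     s2     48.0
2     s3     81.0
3     s4     16.5
4     s6    114.0
5     s8     27.0
sum of column 'temp_x3' → 306.0

306.0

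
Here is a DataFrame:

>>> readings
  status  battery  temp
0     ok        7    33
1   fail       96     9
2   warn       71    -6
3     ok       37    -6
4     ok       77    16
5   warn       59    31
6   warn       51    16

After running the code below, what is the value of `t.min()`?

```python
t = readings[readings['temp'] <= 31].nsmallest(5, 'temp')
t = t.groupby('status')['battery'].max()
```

71

filter rows where temp <= 31:
  status  battery  temp
1   fail       96     9
2   warn       71    -6
3     ok       37    -6
4     ok       77    16
5   warn       59    31
6   warn       51    16
take 5 rows with smallest temp:
  status  battery  temp
2   warn       71    -6
3     ok       37    -6
1   fail       96     9
4     ok       77    16
6   warn       51    16
group by status, max of battery:
status
fail    96
ok      77
warn    71
Name: battery, dtype: int64
Finally, min of the resulting series = 71.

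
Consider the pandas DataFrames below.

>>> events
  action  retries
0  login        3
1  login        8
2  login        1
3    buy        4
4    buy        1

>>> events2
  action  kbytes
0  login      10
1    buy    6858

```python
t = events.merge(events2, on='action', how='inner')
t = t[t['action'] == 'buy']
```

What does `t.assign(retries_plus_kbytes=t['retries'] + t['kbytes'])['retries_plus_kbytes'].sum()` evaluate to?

merge on 'action' (how='inner') → 5 rows:
  action  retries  kbytes
0  login        3      10
1  login        8      10
2  login        1      10
3    buy        4    6858
4    buy        1    6858
filter rows where action == 'buy':
  action  retries  kbytes
3    buy        4    6858
4    buy        1    6858
add column retries_plus_kbytes = t['retries'] + t['kbytes']:
  action  retries  kbytes  retries_plus_kbytes
3    buy        4    6858                 6862
4    buy        1    6858                 6859
Finally, sum of column 'retries_plus_kbytes' = 13721.

13721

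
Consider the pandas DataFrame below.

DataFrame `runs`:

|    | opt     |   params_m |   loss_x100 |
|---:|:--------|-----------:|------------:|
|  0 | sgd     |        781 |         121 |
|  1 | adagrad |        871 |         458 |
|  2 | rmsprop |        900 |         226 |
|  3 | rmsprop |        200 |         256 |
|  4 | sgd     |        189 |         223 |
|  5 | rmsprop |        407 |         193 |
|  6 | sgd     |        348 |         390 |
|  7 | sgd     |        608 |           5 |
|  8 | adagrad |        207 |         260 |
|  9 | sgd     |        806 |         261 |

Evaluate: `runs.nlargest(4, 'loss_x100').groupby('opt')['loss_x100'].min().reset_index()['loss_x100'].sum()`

521

take 4 rows with largest loss_x100:
       opt  params_m  loss_x100
1  adagrad       871        458
6      sgd       348        390
9      sgd       806        261
8  adagrad       207        260
group by opt, min of loss_x100:
opt
adagrad    260
sgd        261
Name: loss_x100, dtype: int64
reset_index():
       opt  loss_x100
0  adagrad        260
1      sgd        261
So sum() = 521.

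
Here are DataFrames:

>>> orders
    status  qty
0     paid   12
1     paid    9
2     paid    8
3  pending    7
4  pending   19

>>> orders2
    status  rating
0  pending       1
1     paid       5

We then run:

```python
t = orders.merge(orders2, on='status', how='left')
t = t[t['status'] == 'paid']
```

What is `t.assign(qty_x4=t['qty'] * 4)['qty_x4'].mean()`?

merge on 'status' (how='left') → 5 rows:
    status  qty  rating
0     paid   12       5
1     paid    9       5
2     paid    8       5
3  pending    7       1
4  pending   19       1
filter rows where status == 'paid':
  status  qty  rating
0   paid   12       5
1   paid    9       5
2   paid    8       5
add column qty_x4 = t['qty'] * 4:
  status  qty  rating  qty_x4
0   paid   12       5      48
1   paid    9       5      36
2   paid    8       5      32
So mean() = 38.6666666667.

38.6666666667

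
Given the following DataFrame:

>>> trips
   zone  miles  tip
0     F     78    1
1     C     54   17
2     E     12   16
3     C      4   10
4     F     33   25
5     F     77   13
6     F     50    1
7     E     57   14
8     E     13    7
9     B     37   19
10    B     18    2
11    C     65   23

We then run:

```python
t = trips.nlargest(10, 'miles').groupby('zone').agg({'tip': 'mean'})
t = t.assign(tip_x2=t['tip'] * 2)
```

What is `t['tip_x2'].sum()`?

102.0

take 10 rows with largest miles:
   zone  miles  tip
0     F     78    1
5     F     77   13
11    C     65   23
7     E     57   14
1     C     54   17
6     F     50    1
9     B     37   19
4     F     33   25
10    B     18    2
8     E     13    7
group by zone, mean of tip:
       tip
zone      
B     10.5
C     20.0
E     10.5
F     10.0
add column tip_x2 = t['tip'] * 2:
       tip  tip_x2
zone              
B     10.5    21.0
C     20.0    40.0
E     10.5    21.0
F     10.0    20.0
The sum of column 'tip_x2' is 102.0.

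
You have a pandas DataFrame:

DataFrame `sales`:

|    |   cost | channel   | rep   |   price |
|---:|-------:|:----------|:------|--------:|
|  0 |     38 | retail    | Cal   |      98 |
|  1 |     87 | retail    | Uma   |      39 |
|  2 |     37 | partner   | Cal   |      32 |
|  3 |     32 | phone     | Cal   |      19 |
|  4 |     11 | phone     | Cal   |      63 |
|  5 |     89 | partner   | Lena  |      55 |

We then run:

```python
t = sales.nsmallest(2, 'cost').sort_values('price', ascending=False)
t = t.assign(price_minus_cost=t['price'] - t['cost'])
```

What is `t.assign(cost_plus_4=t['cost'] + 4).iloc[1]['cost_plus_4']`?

36

take 2 rows with smallest cost:
   cost channel  rep  price
4    11   phone  Cal     63
3    32   phone  Cal     19
sort by price descending:
   cost channel  rep  price
4    11   phone  Cal     63
3    32   phone  Cal     19
add column price_minus_cost = t['price'] - t['cost']:
   cost channel  rep  price  price_minus_cost
4    11   phone  Cal     63                52
3    32   phone  Cal     19               -13
add column cost_plus_4 = t['cost'] + 4:
   cost channel  rep  price  price_minus_cost  cost_plus_4
4    11   phone  Cal     63                52           15
3    32   phone  Cal     19               -13           36
Hence 36.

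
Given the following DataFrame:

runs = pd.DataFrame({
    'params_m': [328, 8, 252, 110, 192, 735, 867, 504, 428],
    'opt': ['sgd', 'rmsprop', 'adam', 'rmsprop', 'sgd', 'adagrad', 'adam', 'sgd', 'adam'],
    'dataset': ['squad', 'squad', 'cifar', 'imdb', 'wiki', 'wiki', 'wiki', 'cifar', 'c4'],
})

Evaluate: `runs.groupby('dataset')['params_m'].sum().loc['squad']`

336

group by dataset, sum of params_m:
dataset
c4        428
cifar     756
imdb      110
squad     336
wiki     1794
Name: params_m, dtype: int64
Hence 336.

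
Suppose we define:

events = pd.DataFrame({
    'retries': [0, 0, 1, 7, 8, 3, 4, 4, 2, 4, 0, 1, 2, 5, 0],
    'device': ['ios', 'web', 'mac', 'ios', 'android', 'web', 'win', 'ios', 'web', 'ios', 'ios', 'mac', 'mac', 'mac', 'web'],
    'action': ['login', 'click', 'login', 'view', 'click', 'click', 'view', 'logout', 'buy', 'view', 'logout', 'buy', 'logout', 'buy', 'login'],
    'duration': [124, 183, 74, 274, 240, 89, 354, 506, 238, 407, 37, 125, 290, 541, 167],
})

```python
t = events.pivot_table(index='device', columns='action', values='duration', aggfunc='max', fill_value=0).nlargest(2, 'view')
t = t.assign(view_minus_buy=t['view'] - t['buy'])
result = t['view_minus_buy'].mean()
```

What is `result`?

380.5

pivot: rows=device, cols=action, max(duration):
action   buy  click  login  logout  view
device                                  
android    0    240      0       0     0
ios        0      0    124     506   407
mac      541      0     74     290     0
web      238    183    167       0     0
win        0      0      0       0   354
take 2 rows with largest view:
action  buy  click  login  logout  view
device                                 
ios       0      0    124     506   407
win       0      0      0       0   354
add column view_minus_buy = t['view'] - t['buy']:
action  buy  click  login  logout  view  view_minus_buy
device                                                 
ios       0      0    124     506   407             407
win       0      0      0       0   354             354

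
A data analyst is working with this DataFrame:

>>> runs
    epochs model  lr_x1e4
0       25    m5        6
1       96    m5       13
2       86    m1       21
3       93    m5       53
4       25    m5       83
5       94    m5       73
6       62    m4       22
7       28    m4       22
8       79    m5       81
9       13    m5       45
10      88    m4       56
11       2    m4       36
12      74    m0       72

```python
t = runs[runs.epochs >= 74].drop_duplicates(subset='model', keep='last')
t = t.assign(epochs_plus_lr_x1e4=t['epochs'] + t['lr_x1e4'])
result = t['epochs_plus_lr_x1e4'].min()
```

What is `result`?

filter rows where epochs >= 74:
    epochs model  lr_x1e4
1       96    m5       13
2       86    m1       21
3       93    m5       53
5       94    m5       73
8       79    m5       81
10      88    m4       56
12      74    m0       72
drop duplicate model (keep=last):
    epochs model  lr_x1e4
2       86    m1       21
8       79    m5       81
10      88    m4       56
12      74    m0       72
add column epochs_plus_lr_x1e4 = t['epochs'] + t['lr_x1e4']:
    epochs model  lr_x1e4  epochs_plus_lr_x1e4
2       86    m1       21                  107
8       79    m5       81                  160
10      88    m4       56                  144
12      74    m0       72                  146
Reading off the min of column 'epochs_plus_lr_x1e4', we get 107.

107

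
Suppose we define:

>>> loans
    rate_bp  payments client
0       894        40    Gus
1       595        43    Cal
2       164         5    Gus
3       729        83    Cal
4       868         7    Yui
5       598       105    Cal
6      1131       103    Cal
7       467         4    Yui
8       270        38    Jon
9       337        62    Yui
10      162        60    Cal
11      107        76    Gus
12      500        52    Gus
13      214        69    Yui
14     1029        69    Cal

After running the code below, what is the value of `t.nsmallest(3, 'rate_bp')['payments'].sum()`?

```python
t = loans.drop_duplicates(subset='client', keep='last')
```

drop duplicate client (keep=last):
    rate_bp  payments client
8       270        38    Jon
12      500        52    Gus
13      214        69    Yui
14     1029        69    Cal
take 3 rows with smallest rate_bp:
    rate_bp  payments client
13      214        69    Yui
8       270        38    Jon
12      500        52    Gus

159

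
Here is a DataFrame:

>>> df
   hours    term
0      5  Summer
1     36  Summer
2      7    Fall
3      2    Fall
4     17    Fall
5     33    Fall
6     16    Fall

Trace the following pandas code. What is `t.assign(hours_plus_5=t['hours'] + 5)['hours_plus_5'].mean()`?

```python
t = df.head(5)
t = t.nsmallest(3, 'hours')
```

take first 5 rows:
   hours    term
0      5  Summer
1     36  Summer
2      7    Fall
3      2    Fall
4     17    Fall
take 3 rows with smallest hours:
   hours    term
3      2    Fall
0      5  Summer
2      7    Fall
add column hours_plus_5 = t['hours'] + 5:
   hours    term  hours_plus_5
3      2    Fall             7
0      5  Summer            10
2      7    Fall            12

9.66666666667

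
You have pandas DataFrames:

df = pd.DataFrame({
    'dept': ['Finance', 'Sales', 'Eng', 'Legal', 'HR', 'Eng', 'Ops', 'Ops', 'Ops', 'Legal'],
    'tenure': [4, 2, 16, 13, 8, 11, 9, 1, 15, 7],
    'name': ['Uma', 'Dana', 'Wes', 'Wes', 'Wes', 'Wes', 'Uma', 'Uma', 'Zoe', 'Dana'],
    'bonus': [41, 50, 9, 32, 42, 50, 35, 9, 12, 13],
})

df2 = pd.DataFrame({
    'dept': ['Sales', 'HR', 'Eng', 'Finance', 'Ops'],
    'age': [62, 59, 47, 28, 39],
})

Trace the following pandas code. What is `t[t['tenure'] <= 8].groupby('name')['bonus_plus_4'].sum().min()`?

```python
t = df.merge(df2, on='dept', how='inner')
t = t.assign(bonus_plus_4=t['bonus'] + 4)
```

46

merge on 'dept' (how='inner') → 8 rows:
      dept  tenure  name  bonus  age
0  Finance       4   Uma     41   28
1    Sales       2  Dana     50   62
2      Eng      16   Wes      9   47
3       HR       8   Wes     42   59
4      Eng      11   Wes     50   47
5      Ops       9   Uma     35   39
6      Ops       1   Uma      9   39
7      Ops      15   Zoe     12   39
add column bonus_plus_4 = t['bonus'] + 4:
      dept  tenure  name  bonus  age  bonus_plus_4
0  Finance       4   Uma     41   28            45
1    Sales       2  Dana     50   62            54
2      Eng      16   Wes      9   47            13
3       HR       8   Wes     42   59            46
4      Eng      11   Wes     50   47            54
5      Ops       9   Uma     35   39            39
6      Ops       1   Uma      9   39            13
7      Ops      15   Zoe     12   39            16
filter rows where tenure <= 8:
      dept  tenure  name  bonus  age  bonus_plus_4
0  Finance       4   Uma     41   28            45
1    Sales       2  Dana     50   62            54
3       HR       8   Wes     42   59            46
6      Ops       1   Uma      9   39            13
group by name, sum of bonus_plus_4:
name
Dana    54
Uma     58
Wes     46
Name: bonus_plus_4, dtype: int64
min of the resulting series → 46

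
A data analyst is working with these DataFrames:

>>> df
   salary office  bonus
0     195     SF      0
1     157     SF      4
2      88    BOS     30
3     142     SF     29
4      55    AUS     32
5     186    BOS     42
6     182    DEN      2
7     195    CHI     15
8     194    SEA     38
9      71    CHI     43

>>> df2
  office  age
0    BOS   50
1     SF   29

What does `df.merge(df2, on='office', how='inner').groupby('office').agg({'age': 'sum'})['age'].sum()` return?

merge on 'office' (how='inner') → 5 rows:
   salary office  bonus  age
0     195     SF      0   29
1     157     SF      4   29
2      88    BOS     30   50
3     142     SF     29   29
4     186    BOS     42   50
group by office, sum of age:
        age
office     
BOS     100
SF       87
Then the sum of column 'age': 187

187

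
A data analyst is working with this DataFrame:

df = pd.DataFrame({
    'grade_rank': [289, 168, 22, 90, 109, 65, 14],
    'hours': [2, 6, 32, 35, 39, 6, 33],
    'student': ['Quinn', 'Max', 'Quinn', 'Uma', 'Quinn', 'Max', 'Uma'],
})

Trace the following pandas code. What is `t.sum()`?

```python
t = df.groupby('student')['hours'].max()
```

group by student, max of hours:
student
Max       6
Quinn    39
Uma      35
Name: hours, dtype: int64
The sum of the resulting series is 80.

80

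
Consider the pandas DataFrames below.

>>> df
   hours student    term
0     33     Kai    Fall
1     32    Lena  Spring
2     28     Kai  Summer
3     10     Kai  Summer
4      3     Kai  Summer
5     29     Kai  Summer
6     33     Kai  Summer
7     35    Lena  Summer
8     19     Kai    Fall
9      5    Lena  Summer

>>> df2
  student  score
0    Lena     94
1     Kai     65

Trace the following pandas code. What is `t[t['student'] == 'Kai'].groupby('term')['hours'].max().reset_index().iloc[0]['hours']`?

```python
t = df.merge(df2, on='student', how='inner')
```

33

merge on 'student' (how='inner') → 10 rows:
   hours student    term  score
0     33     Kai    Fall     65
1     32    Lena  Spring     94
2     28     Kai  Summer     65
3     10     Kai  Summer     65
4      3     Kai  Summer     65
5     29     Kai  Summer     65
6     33     Kai  Summer     65
7     35    Lena  Summer     94
8     19     Kai    Fall     65
9      5    Lena  Summer     94
filter rows where student == 'Kai':
   hours student    term  score
0     33     Kai    Fall     65
2     28     Kai  Summer     65
3     10     Kai  Summer     65
4      3     Kai  Summer     65
5     29     Kai  Summer     65
6     33     Kai  Summer     65
8     19     Kai    Fall     65
group by term, max of hours:
term
Fall      33
Summer    33
Name: hours, dtype: int64
reset_index():
     term  hours
0    Fall     33
1  Summer     33
Reading off the value at position 0, column 'hours', we get 33.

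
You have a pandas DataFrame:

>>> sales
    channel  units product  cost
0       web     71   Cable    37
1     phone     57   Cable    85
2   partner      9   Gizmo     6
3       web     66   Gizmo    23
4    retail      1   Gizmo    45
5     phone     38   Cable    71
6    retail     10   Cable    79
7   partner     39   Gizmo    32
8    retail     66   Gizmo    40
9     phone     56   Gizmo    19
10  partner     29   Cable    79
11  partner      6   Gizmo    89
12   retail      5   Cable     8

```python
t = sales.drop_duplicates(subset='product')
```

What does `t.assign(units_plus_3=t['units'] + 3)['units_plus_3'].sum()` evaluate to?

86

drop duplicate product (keep=first):
   channel  units product  cost
0      web     71   Cable    37
2  partner      9   Gizmo     6
add column units_plus_3 = t['units'] + 3:
   channel  units product  cost  units_plus_3
0      web     71   Cable    37            74
2  partner      9   Gizmo     6            12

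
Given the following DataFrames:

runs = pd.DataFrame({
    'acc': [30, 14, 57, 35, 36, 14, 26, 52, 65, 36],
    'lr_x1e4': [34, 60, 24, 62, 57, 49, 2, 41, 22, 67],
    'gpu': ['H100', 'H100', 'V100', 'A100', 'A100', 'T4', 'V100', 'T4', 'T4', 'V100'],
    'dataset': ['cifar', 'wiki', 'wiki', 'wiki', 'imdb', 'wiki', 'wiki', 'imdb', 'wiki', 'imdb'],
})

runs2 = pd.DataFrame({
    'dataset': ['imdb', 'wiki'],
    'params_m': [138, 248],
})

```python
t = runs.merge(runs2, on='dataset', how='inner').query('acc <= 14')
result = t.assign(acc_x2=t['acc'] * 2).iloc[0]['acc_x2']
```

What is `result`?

28

merge on 'dataset' (how='inner') → 9 rows:
   acc  lr_x1e4   gpu dataset  params_m
0   14       60  H100    wiki       248
1   57       24  V100    wiki       248
2   35       62  A100    wiki       248
3   36       57  A100    imdb       138
4   14       49    T4    wiki       248
5   26        2  V100    wiki       248
6   52       41    T4    imdb       138
7   65       22    T4    wiki       248
8   36       67  V100    imdb       138
filter rows where acc <= 14:
   acc  lr_x1e4   gpu dataset  params_m
0   14       60  H100    wiki       248
4   14       49    T4    wiki       248
add column acc_x2 = t['acc'] * 2:
   acc  lr_x1e4   gpu dataset  params_m  acc_x2
0   14       60  H100    wiki       248      28
4   14       49    T4    wiki       248      28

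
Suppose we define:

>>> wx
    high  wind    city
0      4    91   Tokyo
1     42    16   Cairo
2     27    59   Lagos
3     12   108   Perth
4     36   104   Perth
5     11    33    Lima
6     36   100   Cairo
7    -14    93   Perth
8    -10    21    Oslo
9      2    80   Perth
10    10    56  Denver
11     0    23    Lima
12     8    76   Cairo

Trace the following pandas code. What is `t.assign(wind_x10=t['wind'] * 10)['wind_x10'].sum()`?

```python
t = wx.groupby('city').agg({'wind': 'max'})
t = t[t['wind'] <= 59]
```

1690

group by city, max of wind:
        wind
city        
Cairo    100
Denver    56
Lagos     59
Lima      33
Oslo      21
Perth    108
Tokyo     91
filter rows where wind <= 59:
        wind
city        
Denver    56
Lagos     59
Lima      33
Oslo      21
add column wind_x10 = t['wind'] * 10:
        wind  wind_x10
city                  
Denver    56       560
Lagos     59       590
Lima      33       330
Oslo      21       210
Finally, sum of column 'wind_x10' = 1690.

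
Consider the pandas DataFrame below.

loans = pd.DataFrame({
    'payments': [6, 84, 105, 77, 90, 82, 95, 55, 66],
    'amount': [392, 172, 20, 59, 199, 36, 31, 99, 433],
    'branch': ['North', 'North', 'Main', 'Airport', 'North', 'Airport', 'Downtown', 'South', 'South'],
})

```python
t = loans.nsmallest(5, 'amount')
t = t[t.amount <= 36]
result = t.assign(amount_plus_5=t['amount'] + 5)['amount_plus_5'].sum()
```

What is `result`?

102

take 5 rows with smallest amount:
   payments  amount    branch
2       105      20      Main
6        95      31  Downtown
5        82      36   Airport
3        77      59   Airport
7        55      99     South
filter rows where amount <= 36:
   payments  amount    branch
2       105      20      Main
6        95      31  Downtown
5        82      36   Airport
add column amount_plus_5 = t['amount'] + 5:
   payments  amount    branch  amount_plus_5
2       105      20      Main             25
6        95      31  Downtown             36
5        82      36   Airport             41
Finally, sum of column 'amount_plus_5' = 102.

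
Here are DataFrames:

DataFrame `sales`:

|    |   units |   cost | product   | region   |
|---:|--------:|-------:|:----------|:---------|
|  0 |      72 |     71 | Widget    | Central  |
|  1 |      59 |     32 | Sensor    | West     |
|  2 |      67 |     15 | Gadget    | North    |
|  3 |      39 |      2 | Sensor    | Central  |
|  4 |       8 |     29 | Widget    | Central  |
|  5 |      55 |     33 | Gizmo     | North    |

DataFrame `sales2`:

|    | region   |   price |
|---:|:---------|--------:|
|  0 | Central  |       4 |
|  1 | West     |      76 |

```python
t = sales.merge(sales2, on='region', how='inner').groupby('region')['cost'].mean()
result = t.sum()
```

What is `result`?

merge on 'region' (how='inner') → 4 rows:
   units  cost product   region  price
0     72    71  Widget  Central      4
1     59    32  Sensor     West     76
2     39     2  Sensor  Central      4
3      8    29  Widget  Central      4
group by region, mean of cost:
region
Central    34.0
West       32.0
Name: cost, dtype: float64
Finally, sum of the resulting series = 66.0.

66.0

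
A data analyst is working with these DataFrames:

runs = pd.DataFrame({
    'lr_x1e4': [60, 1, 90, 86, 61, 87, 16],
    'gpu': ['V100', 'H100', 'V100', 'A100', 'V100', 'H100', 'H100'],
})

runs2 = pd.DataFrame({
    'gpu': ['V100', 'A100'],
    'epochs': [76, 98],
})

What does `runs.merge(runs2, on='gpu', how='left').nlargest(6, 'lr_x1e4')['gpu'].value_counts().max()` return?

3

merge on 'gpu' (how='left') → 7 rows:
   lr_x1e4   gpu  epochs
0       60  V100    76.0
1        1  H100     NaN
2       90  V100    76.0
3       86  A100    98.0
4       61  V100    76.0
5       87  H100     NaN
6       16  H100     NaN
take 6 rows with largest lr_x1e4:
   lr_x1e4   gpu  epochs
2       90  V100    76.0
5       87  H100     NaN
3       86  A100    98.0
4       61  V100    76.0
0       60  V100    76.0
6       16  H100     NaN
value_counts of gpu:
gpu
V100    3
H100    2
A100    1
Name: count, dtype: int64
max of the resulting series → 3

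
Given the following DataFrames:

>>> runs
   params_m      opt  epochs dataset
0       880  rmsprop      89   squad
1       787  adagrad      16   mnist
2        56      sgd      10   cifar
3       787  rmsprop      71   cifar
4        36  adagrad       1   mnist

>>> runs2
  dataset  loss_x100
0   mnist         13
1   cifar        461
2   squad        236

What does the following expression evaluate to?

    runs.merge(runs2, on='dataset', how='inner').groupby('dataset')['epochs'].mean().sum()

merge on 'dataset' (how='inner') → 5 rows:
   params_m      opt  epochs dataset  loss_x100
0       880  rmsprop      89   squad        236
1       787  adagrad      16   mnist         13
2        56      sgd      10   cifar        461
3       787  rmsprop      71   cifar        461
4        36  adagrad       1   mnist         13
group by dataset, mean of epochs:
dataset
cifar    40.5
mnist     8.5
squad    89.0
Name: epochs, dtype: float64
Taking the sum of the resulting series gives 138.0.

138.0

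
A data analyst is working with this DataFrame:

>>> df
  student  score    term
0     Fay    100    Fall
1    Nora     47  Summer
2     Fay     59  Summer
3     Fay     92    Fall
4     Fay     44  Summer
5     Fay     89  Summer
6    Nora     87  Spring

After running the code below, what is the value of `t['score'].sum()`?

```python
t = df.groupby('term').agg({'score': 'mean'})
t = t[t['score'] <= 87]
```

146.75

group by term, mean of score:
        score
term         
Fall    96.00
Spring  87.00
Summer  59.75
filter rows where score <= 87:
        score
term         
Spring  87.00
Summer  59.75
Then the sum of column 'score': 146.75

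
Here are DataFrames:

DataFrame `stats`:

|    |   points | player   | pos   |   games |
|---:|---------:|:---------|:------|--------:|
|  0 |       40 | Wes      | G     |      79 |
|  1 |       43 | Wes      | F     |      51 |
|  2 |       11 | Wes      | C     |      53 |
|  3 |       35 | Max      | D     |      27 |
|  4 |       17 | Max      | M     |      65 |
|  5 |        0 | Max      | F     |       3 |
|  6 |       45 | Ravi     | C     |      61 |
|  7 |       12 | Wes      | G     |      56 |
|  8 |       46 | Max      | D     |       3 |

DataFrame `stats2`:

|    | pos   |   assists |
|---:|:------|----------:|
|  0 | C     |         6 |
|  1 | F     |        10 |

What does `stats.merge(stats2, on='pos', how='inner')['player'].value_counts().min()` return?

1

merge on 'pos' (how='inner') → 4 rows:
   points player pos  games  assists
0      43    Wes   F     51       10
1      11    Wes   C     53        6
2       0    Max   F      3       10
3      45   Ravi   C     61        6
value_counts of player:
player
Wes     2
Max     1
Ravi    1
Name: count, dtype: int64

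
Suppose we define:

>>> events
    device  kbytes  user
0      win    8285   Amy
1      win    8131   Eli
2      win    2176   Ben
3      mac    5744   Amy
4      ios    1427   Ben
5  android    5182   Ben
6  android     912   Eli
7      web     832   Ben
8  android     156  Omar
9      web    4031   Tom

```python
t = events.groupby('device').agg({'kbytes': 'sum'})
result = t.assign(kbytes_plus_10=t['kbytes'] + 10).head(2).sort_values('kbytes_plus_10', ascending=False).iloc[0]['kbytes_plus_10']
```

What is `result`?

6260

group by device, sum of kbytes:
         kbytes
device         
android    6250
ios        1427
mac        5744
web        4863
win       18592
add column kbytes_plus_10 = t['kbytes'] + 10:
         kbytes  kbytes_plus_10
device                         
android    6250            6260
ios        1427            1437
mac        5744            5754
web        4863            4873
win       18592           18602
take first 2 rows:
         kbytes  kbytes_plus_10
device                         
android    6250            6260
ios        1427            1437
sort by kbytes_plus_10 descending:
         kbytes  kbytes_plus_10
device                         
android    6250            6260
ios        1427            1437
So iloc[0]['kbytes_plus_10'] = 6260.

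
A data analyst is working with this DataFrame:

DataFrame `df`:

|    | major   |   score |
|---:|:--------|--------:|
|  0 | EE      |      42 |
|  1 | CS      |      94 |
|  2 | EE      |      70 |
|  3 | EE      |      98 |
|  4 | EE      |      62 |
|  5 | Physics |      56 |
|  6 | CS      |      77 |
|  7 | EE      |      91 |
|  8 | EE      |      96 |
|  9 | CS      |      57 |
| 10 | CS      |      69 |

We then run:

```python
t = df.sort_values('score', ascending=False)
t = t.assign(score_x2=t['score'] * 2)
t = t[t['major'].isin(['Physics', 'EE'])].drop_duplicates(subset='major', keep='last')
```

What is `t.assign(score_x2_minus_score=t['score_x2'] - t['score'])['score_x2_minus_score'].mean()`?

sort by score descending:
      major  score
3        EE     98
8        EE     96
1        CS     94
7        EE     91
6        CS     77
2        EE     70
10       CS     69
4        EE     62
9        CS     57
5   Physics     56
0        EE     42
add column score_x2 = t['score'] * 2:
      major  score  score_x2
3        EE     98       196
8        EE     96       192
1        CS     94       188
7        EE     91       182
6        CS     77       154
2        EE     70       140
10       CS     69       138
4        EE     62       124
9        CS     57       114
5   Physics     56       112
0        EE     42        84
filter rows where major in ['Physics', 'EE']:
     major  score  score_x2
3       EE     98       196
8       EE     96       192
7       EE     91       182
2       EE     70       140
4       EE     62       124
5  Physics     56       112
0       EE     42        84
drop duplicate major (keep=last):
     major  score  score_x2
5  Physics     56       112
0       EE     42        84
add column score_x2_minus_score = t['score_x2'] - t['score']:
     major  score  score_x2  score_x2_minus_score
5  Physics     56       112                    56
0       EE     42        84                    42

49.0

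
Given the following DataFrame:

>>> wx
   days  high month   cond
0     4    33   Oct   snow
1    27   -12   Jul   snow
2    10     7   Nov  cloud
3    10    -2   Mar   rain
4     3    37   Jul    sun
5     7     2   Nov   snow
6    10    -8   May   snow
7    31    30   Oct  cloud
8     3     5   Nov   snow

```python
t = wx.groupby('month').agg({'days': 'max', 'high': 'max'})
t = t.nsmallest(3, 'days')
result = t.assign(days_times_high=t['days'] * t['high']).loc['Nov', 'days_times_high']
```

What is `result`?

group by month: max(days), max(high):
       days  high
month            
Jul      27    37
Mar      10    -2
May      10    -8
Nov      10     7
Oct      31    33
take 3 rows with smallest days:
       days  high
month            
Mar      10    -2
May      10    -8
Nov      10     7
add column days_times_high = t['days'] * t['high']:
       days  high  days_times_high
month                             
Mar      10    -2              -20
May      10    -8              -80
Nov      10     7               70
Hence 70.

70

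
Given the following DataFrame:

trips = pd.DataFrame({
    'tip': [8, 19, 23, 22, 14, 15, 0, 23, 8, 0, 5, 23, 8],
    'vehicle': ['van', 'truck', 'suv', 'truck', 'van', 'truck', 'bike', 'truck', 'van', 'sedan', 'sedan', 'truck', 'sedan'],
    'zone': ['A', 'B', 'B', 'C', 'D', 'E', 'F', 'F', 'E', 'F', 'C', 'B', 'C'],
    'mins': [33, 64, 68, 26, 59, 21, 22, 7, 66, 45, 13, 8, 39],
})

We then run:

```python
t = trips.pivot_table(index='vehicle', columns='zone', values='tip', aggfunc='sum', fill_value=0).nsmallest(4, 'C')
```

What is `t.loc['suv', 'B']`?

23

pivot: rows=vehicle, cols=zone, sum(tip):
zone     A   B   C   D   E   F
vehicle                       
bike     0   0   0   0   0   0
sedan    0   0  13   0   0   0
suv      0  23   0   0   0   0
truck    0  42  22   0  15  23
van      8   0   0  14   8   0
take 4 rows with smallest C:
zone     A   B   C   D  E  F
vehicle                     
bike     0   0   0   0  0  0
suv      0  23   0   0  0  0
van      8   0   0  14  8  0
sedan    0   0  13   0  0  0
So loc['suv', 'B'] = 23.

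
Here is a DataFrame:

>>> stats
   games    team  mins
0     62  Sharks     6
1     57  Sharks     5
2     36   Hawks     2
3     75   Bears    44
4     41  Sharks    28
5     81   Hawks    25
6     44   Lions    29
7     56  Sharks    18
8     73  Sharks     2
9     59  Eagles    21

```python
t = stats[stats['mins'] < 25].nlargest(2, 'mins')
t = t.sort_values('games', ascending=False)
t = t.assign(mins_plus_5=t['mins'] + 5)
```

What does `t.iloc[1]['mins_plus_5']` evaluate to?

filter rows where mins < 25:
   games    team  mins
0     62  Sharks     6
1     57  Sharks     5
2     36   Hawks     2
7     56  Sharks    18
8     73  Sharks     2
9     59  Eagles    21
take 2 rows with largest mins:
   games    team  mins
9     59  Eagles    21
7     56  Sharks    18
sort by games descending:
   games    team  mins
9     59  Eagles    21
7     56  Sharks    18
add column mins_plus_5 = t['mins'] + 5:
   games    team  mins  mins_plus_5
9     59  Eagles    21           26
7     56  Sharks    18           23
Finally, value at position 1, column 'mins_plus_5' = 23.

23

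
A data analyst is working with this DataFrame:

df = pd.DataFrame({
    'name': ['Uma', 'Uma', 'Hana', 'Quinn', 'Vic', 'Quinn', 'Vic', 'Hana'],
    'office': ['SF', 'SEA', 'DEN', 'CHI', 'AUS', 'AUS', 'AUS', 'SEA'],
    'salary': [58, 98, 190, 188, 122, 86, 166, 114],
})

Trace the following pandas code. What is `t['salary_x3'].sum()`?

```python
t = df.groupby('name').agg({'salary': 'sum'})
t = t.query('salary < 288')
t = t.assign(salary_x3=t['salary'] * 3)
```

1290

group by name, sum of salary:
       salary
name         
Hana      304
Quinn     274
Uma       156
Vic       288
filter rows where salary < 288:
       salary
name         
Quinn     274
Uma       156
add column salary_x3 = t['salary'] * 3:
       salary  salary_x3
name                    
Quinn     274        822
Uma       156        468
sum of column 'salary_x3' → 1290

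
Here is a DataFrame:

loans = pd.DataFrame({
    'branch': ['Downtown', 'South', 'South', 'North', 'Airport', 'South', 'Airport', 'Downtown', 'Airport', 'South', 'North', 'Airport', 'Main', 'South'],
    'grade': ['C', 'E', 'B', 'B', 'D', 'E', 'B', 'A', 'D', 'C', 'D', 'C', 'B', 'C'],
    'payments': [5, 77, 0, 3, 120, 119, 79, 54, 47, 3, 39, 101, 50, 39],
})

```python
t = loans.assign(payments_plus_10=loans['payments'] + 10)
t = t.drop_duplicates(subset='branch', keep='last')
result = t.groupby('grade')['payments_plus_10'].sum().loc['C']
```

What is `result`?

add column payments_plus_10 = loans['payments'] + 10:
      branch grade  payments  payments_plus_10
0   Downtown     C         5                15
1      South     E        77                87
2      South     B         0                10
3      North     B         3                13
4    Airport     D       120               130
5      South     E       119               129
6    Airport     B        79                89
7   Downtown     A        54                64
8    Airport     D        47                57
9      South     C         3                13
10     North     D        39                49
11   Airport     C       101               111
12      Main     B        50                60
13     South     C        39                49
drop duplicate branch (keep=last):
      branch grade  payments  payments_plus_10
7   Downtown     A        54                64
10     North     D        39                49
11   Airport     C       101               111
12      Main     B        50                60
13     South     C        39                49
group by grade, sum of payments_plus_10:
grade
A     64
B     60
C    160
D     49
Name: payments_plus_10, dtype: int64

160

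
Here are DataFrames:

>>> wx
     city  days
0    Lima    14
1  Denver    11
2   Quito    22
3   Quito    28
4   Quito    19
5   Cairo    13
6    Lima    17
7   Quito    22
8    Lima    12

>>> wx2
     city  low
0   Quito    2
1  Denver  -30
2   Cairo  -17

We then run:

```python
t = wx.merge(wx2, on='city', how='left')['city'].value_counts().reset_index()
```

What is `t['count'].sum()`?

9

merge on 'city' (how='left') → 9 rows:
     city  days   low
0    Lima    14   NaN
1  Denver    11 -30.0
2   Quito    22   2.0
3   Quito    28   2.0
4   Quito    19   2.0
5   Cairo    13 -17.0
6    Lima    17   NaN
7   Quito    22   2.0
8    Lima    12   NaN
value_counts of city:
city
Quito     4
Lima      3
Denver    1
Cairo     1
Name: count, dtype: int64
reset_index():
     city  count
0   Quito      4
1    Lima      3
2  Denver      1
3   Cairo      1
Hence 9.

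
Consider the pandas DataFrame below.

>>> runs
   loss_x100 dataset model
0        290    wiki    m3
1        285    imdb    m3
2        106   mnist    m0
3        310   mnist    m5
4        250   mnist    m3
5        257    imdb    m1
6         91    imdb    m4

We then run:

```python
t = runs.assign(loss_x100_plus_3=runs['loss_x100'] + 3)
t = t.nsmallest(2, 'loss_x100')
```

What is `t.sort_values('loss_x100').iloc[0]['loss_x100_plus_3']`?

add column loss_x100_plus_3 = runs['loss_x100'] + 3:
   loss_x100 dataset model  loss_x100_plus_3
0        290    wiki    m3               293
1        285    imdb    m3               288
2        106   mnist    m0               109
3        310   mnist    m5               313
4        250   mnist    m3               253
5        257    imdb    m1               260
6         91    imdb    m4                94
take 2 rows with smallest loss_x100:
   loss_x100 dataset model  loss_x100_plus_3
6         91    imdb    m4                94
2        106   mnist    m0               109
sort by loss_x100:
   loss_x100 dataset model  loss_x100_plus_3
6         91    imdb    m4                94
2        106   mnist    m0               109
value at position 0, column 'loss_x100_plus_3' → 94

94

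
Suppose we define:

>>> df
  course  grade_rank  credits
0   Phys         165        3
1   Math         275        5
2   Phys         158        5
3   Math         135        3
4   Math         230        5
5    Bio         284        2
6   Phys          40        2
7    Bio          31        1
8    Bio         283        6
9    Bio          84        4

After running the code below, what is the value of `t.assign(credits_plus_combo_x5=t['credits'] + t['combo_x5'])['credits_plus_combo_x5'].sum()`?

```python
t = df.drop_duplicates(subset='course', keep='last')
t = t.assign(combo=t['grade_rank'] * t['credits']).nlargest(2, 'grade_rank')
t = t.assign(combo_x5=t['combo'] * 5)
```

drop duplicate course (keep=last):
  course  grade_rank  credits
4   Math         230        5
6   Phys          40        2
9    Bio          84        4
add column combo = t['grade_rank'] * t['credits']:
  course  grade_rank  credits  combo
4   Math         230        5   1150
6   Phys          40        2     80
9    Bio          84        4    336
take 2 rows with largest grade_rank:
  course  grade_rank  credits  combo
4   Math         230        5   1150
9    Bio          84        4    336
add column combo_x5 = t['combo'] * 5:
  course  grade_rank  credits  combo  combo_x5
4   Math         230        5   1150      5750
9    Bio          84        4    336      1680
add column credits_plus_combo_x5 = t['credits'] + t['combo_x5']:
  course  grade_rank  credits  combo  combo_x5  credits_plus_combo_x5
4   Math         230        5   1150      5750                   5755
9    Bio          84        4    336      1680                   1684
Reading off the sum of column 'credits_plus_combo_x5', we get 7439.

7439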